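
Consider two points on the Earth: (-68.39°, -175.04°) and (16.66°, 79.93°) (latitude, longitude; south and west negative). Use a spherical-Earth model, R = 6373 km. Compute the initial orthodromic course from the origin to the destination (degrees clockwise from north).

262.3°

N = sin Δλ·cos φ₂ = -0.9252;  D = cos φ₁ sin φ₂ − sin φ₁ cos φ₂ cos Δλ = -0.1254
initial course = atan2(N, D) = 262.28°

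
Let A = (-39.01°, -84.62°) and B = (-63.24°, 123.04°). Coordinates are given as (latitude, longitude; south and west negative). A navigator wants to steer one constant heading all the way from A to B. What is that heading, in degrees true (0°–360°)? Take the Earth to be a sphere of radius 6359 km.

255.3°

Meridional parts: M(φ₁)=-0.7405, M(φ₂)=-1.4361 → ΔM = -0.6955;  Δλ = -2.6588 rad
tan C = Δλ / ΔM = +3.8227 → C = 255.34°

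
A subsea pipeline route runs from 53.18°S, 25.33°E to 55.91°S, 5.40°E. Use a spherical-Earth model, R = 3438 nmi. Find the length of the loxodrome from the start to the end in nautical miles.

Rhumb course C = atan2(Δλ, Δψ) with Δψ = ln[tan(π/4+φ₂/2)/tan(π/4+φ₁/2)] = -0.0822, Δλ = -0.3478 → C = 256.71°
d = R·|Δφ| / |cos C| = 3438·0.04765 / 0.22993 = 712 nmi

712 nmi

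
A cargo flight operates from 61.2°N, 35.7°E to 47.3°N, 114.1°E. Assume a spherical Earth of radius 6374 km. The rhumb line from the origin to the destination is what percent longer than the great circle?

Great circle: σ = 0.7817 rad → d_gc = Rσ = 4982.7 km
Rhumb: Δφ = -0.2426, Δλ = +1.3683, Δψ = -0.4203, q = Δφ/Δψ = 0.5772 → d_rh = R√(Δφ²+q²Δλ²) = 5266.5 km
Excess = (5266.5 − 4982.7) / 4982.7 = 283.8 / 4982.7 = 5.70% ≈ 5.7%

5.7%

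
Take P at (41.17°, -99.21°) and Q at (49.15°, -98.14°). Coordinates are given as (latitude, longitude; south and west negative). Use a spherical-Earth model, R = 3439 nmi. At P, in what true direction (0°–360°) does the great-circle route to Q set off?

N = sin Δλ·cos φ₂ = +0.0122;  D = cos φ₁ sin φ₂ − sin φ₁ cos φ₂ cos Δλ = +0.1389
initial course = atan2(N, D) = 5.03°

5.0°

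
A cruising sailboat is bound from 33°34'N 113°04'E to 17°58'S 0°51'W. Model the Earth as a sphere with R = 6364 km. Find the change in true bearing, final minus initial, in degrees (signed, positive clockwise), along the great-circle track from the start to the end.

Initial bearing θ₁ = atan2(sin Δλ cos φ₂, cos φ₁ sin φ₂ − sin φ₁ cos φ₂ cos Δλ) = 267.12°
Final bearing θ₂ = (initial bearing from the destination back to the start) + 180° = 241.03°
Δθ = θ₂ − θ₁ = -26.1°

-26.1°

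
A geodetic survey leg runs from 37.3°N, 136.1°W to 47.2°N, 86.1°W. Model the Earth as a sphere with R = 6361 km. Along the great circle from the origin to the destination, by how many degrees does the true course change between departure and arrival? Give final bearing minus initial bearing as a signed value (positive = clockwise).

+34.9°

At departure: θ₁ = atan2(sin Δλ cos φ₂, cos φ₁ sin φ₂ − sin φ₁ cos φ₂ cos Δλ) = 58.50°
At arrival: θ₂ = atan2(sin Δλ cos φ₁, −cos φ₂ sin φ₁ + sin φ₂ cos φ₁ cos Δλ) = 93.43°
Δθ = θ₂ − θ₁ = +34.9°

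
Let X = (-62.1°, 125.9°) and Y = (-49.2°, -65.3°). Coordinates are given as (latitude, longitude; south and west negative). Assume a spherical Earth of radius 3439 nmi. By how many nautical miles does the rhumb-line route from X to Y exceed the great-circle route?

Great circle: cos σ = sin φ₁ sin φ₂ + cos φ₁ cos φ₂ cos Δλ,  σ = 1.1928 rad → d_gc = 4102.0 nmi
Rhumb line: Δψ = +0.4036, q = Δφ/Δψ = 0.5579, d_rh = R√(Δφ²+q²Δλ²) = 5705.1 nmi
Excess = 5705.1 − 4102.0 = 1603.1 ≈ 1603 nmi

1603 nmi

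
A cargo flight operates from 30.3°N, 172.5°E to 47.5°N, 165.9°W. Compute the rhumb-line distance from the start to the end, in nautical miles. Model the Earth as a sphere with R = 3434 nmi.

1435 nmi

Rhumb course C = atan2(Δλ, Δψ) with Δψ = ln[tan(π/4+φ₂/2)/tan(π/4+φ₁/2)] = +0.3891, Δλ = +0.3770 → C = 44.09°
d = R·|Δφ| / |cos C| = 3434·0.30020 / 0.71822 = 1435 nmi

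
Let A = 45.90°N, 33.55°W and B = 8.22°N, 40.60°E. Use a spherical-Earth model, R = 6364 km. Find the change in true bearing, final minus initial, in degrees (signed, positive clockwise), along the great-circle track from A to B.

+39.9°

At departure: θ₁ = atan2(sin Δλ cos φ₂, cos φ₁ sin φ₂ − sin φ₁ cos φ₂ cos Δλ) = 95.68°
At arrival: θ₂ = atan2(sin Δλ cos φ₁, −cos φ₂ sin φ₁ + sin φ₂ cos φ₁ cos Δλ) = 135.60°
Δθ = θ₂ − θ₁ = +39.9°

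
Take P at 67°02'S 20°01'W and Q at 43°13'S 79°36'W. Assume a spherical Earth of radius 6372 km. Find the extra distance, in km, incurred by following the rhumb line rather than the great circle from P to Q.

141 km

Great circle: cos σ = sin φ₁ sin φ₂ + cos φ₁ cos φ₂ cos Δλ,  σ = 0.6850 rad → d_gc = 4364.5 km
Rhumb line: Δψ = +0.7558, q = Δφ/Δψ = 0.5500, d_rh = R√(Δφ²+q²Δλ²) = 4505.3 km
Excess = 4505.3 − 4364.5 = 140.8 ≈ 141 km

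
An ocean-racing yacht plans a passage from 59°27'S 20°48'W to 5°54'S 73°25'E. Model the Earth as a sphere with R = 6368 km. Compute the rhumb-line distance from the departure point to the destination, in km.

Δψ = ln[tan(π/4+φ₂/2)/tan(π/4+φ₁/2)] = +1.1948;  Δφ = +0.9346 rad,  Δλ = +1.6444 rad
q = Δφ/Δψ = 0.7823
d = R·√(Δφ² + q²Δλ²) = 6368·1.59004 = 10125 km

10125 km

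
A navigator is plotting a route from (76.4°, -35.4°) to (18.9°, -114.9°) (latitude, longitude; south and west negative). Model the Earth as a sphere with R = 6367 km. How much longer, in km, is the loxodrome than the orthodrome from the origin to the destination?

Great circle: cos σ = sin φ₁ sin φ₂ + cos φ₁ cos φ₂ cos Δλ,  σ = 1.2075 rad → d_gc = 7688.0 km
Rhumb line: Δψ = -1.7906, q = Δφ/Δψ = 0.5605, d_rh = R√(Δφ²+q²Δλ²) = 8083.6 km
Excess = 8083.6 − 7688.0 = 395.6 ≈ 396 km

396 km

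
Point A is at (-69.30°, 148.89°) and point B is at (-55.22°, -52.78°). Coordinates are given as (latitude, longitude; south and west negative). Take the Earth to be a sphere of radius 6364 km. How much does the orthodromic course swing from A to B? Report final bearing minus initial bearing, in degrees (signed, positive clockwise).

Initial bearing θ₁ = atan2(sin Δλ cos φ₂, cos φ₁ sin φ₂ − sin φ₁ cos φ₂ cos Δλ) = 165.00°
Final bearing θ₂ = (initial bearing from the destination back to the start) + 180° = 9.23°
Δθ = θ₂ − θ₁ = -155.8°

-155.8°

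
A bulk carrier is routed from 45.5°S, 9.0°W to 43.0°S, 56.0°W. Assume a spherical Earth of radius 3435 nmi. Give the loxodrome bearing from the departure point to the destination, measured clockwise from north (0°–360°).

274.2°

Δψ = ln[tan(π/4+φ₂/2)/tan(π/4+φ₁/2)] = +0.0609
Δλ = -0.8203 rad (taken the short way round)
course = atan2(Δλ, Δψ) = 274.25°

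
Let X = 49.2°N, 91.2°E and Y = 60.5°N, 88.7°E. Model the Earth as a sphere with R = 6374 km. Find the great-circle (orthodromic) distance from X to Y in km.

cos σ = sin φ₁ sin φ₂ + cos φ₁ cos φ₂ cos Δλ
      = sin(49.20°)sin(60.50°) + cos(49.20°)cos(60.50°)cos(-2.50°) = 0.9803
σ = 11.389° → d = Rσ = 6374·0.19878 = 1267 km

1267 km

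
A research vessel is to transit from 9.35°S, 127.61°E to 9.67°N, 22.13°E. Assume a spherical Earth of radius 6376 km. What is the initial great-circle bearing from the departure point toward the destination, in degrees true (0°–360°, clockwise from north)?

277.4°

θ = atan2( sin Δλ·cos φ₂ ,  cos φ₁ sin φ₂ − sin φ₁ cos φ₂ cos Δλ )
  = atan2(-0.9500, +0.1230) = 277.38°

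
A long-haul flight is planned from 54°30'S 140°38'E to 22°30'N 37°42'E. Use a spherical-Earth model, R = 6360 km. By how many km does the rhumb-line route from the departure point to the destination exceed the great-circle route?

Great circle: cos σ = sin φ₁ sin φ₂ + cos φ₁ cos φ₂ cos Δλ,  σ = 2.0171 rad → d_gc = 12828.7 km
Rhumb line: Δψ = +1.5423, q = Δφ/Δψ = 0.8714, d_rh = R√(Δφ²+q²Δλ²) = 13121.6 km
Excess = 13121.6 − 12828.7 = 292.9 ≈ 293 km

293 km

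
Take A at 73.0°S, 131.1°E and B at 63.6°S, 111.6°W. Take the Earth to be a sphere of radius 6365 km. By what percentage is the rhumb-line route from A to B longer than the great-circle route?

Great circle: σ = 0.6486 rad → d_gc = Rσ = 4128.1 km
Rhumb: Δφ = +0.1641, Δλ = +2.0473, Δψ = +0.4507, q = Δφ/Δψ = 0.3640 → d_rh = R√(Δφ²+q²Δλ²) = 4857.1 km
Excess = (4857.1 − 4128.1) / 4128.1 = 729.0 / 4128.1 = 17.66% ≈ 17.7%

17.7%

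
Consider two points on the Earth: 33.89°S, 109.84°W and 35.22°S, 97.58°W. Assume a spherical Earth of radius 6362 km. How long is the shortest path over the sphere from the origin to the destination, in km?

cos σ = sin φ₁ sin φ₂ + cos φ₁ cos φ₂ cos Δλ
      = sin(-33.89°)sin(-35.22°) + cos(-33.89°)cos(-35.22°)cos(12.26°) = 0.9843
σ = 10.178° → d = Rσ = 6362·0.17763 = 1130 km

1130 km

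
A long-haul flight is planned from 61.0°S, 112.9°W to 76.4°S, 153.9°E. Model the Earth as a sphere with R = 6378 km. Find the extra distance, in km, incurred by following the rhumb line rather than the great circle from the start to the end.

Great circle: cos σ = sin φ₁ sin φ₂ + cos φ₁ cos φ₂ cos Δλ,  σ = 0.5666 rad → d_gc = 3613.8 km
Rhumb line: Δψ = -0.7742, q = Δφ/Δψ = 0.3472, d_rh = R√(Δφ²+q²Δλ²) = 3989.0 km
Excess = 3989.0 − 3613.8 = 375.2 ≈ 375 km

375 km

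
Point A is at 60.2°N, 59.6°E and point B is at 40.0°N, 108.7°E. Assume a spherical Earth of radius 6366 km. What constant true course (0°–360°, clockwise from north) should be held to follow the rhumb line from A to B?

Meridional parts: M(φ₁)=+1.3240, M(φ₂)=+0.7629 → ΔM = -0.5611;  Δλ = +0.8570 rad
tan C = Δλ / ΔM = -1.5274 → C = 123.21°

123.2°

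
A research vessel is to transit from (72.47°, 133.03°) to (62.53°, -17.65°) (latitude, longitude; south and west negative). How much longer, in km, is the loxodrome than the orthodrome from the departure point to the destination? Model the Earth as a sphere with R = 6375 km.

Great circle: cos σ = sin φ₁ sin φ₂ + cos φ₁ cos φ₂ cos Δλ,  σ = 0.7599 rad → d_gc = 4844.4 km
Rhumb line: Δψ = -0.4608, q = Δφ/Δψ = 0.3765, d_rh = R√(Δφ²+q²Δλ²) = 6408.7 km
Excess = 6408.7 − 4844.4 = 1564.3 ≈ 1564 km

1564 km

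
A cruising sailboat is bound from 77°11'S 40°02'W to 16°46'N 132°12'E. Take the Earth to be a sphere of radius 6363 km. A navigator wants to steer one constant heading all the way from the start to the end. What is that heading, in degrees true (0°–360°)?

Δψ = ln[tan(π/4+φ₂/2)/tan(π/4+φ₁/2)] = +2.4833
Δλ = +3.0060 rad (taken the short way round)
course = atan2(Δλ, Δψ) = 50.44°

50.4°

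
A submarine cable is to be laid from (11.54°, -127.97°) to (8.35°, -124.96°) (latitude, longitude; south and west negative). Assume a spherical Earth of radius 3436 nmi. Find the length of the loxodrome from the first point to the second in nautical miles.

261 nmi

Δψ = ln[tan(π/4+φ₂/2)/tan(π/4+φ₁/2)] = -0.0565;  Δφ = -0.0557 rad,  Δλ = +0.0525 rad
q = Δφ/Δψ = 0.9848
d = R·√(Δφ² + q²Δλ²) = 3436·0.07600 = 261 nmi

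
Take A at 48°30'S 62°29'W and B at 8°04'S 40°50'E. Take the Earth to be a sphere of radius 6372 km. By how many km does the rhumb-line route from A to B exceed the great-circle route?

Great circle: cos σ = sin φ₁ sin φ₂ + cos φ₁ cos φ₂ cos Δλ,  σ = 1.6168 rad → d_gc = 10302.4 km
Rhumb line: Δψ = +0.8293, q = Δφ/Δψ = 0.8509, d_rh = R√(Δφ²+q²Δλ²) = 10761.8 km
Excess = 10761.8 − 10302.4 = 459.4 ≈ 459 km

459 km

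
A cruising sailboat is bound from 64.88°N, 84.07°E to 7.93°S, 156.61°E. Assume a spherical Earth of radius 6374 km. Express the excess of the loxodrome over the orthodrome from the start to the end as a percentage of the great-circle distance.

2.3%

Great circle: σ = 1.5696 rad → d_gc = Rσ = 10004.4 km
Rhumb: Δφ = -1.2708, Δλ = +1.2661, Δψ = -1.6404, q = Δφ/Δψ = 0.7747 → d_rh = R√(Δφ²+q²Δλ²) = 10231.9 km
Excess = (10231.9 − 10004.4) / 10004.4 = 227.5 / 10004.4 = 2.27% ≈ 2.3%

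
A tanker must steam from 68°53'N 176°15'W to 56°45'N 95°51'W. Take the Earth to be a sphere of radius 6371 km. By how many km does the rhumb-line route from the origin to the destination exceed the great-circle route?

Great circle: cos σ = sin φ₁ sin φ₂ + cos φ₁ cos φ₂ cos Δλ,  σ = 0.6214 rad → d_gc = 3958.9 km
Rhumb line: Δψ = -0.4712, q = Δφ/Δψ = 0.4494, d_rh = R√(Δφ²+q²Δλ²) = 4238.2 km
Excess = 4238.2 − 3958.9 = 279.3 ≈ 279 km

279 km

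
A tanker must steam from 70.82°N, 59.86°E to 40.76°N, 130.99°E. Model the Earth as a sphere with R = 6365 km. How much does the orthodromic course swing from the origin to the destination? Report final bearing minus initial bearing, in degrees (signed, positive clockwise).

+63.0°

Initial bearing θ₁ = atan2(sin Δλ cos φ₂, cos φ₁ sin φ₂ − sin φ₁ cos φ₂ cos Δλ) = 91.35°
Final bearing θ₂ = (initial bearing from the destination back to the start) + 180° = 154.30°
Δθ = θ₂ − θ₁ = +63.0°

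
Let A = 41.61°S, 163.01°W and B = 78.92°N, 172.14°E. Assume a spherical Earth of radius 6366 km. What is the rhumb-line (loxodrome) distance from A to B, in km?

Rhumb course C = atan2(Δλ, Δψ) with Δψ = ln[tan(π/4+φ₂/2)/tan(π/4+φ₁/2)] = +3.1331, Δλ = -0.4337 → C = 352.12°
d = R·|Δφ| / |cos C| = 6366·2.10365 / 0.99055 = 13520 km

13520 km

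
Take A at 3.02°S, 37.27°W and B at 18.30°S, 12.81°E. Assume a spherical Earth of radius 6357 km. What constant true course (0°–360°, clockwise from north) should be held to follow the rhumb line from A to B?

107.3°

Meridional parts: M(φ₁)=-0.0527, M(φ₂)=-0.3250 → ΔM = -0.2722;  Δλ = +0.8741 rad
tan C = Δλ / ΔM = -3.2107 → C = 107.30°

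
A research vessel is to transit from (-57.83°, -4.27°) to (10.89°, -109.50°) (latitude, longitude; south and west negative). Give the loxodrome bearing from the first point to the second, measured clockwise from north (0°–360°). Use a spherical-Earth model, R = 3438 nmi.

Meridional parts: M(φ₁)=-1.2436, M(φ₂)=+0.1912 → ΔM = +1.4348;  Δλ = -1.8366 rad
tan C = Δλ / ΔM = -1.2800 → C = 308.00°

308.0°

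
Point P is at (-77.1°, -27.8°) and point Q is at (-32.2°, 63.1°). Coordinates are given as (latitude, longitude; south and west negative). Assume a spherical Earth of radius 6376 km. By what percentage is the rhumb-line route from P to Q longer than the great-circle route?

7.8%

Great circle: σ = 1.0281 rad → d_gc = Rσ = 6555.1 km
Rhumb: Δφ = +0.7837, Δλ = +1.5865, Δψ = +1.5858, q = Δφ/Δψ = 0.4942 → d_rh = R√(Δφ²+q²Δλ²) = 7067.9 km
Excess = (7067.9 − 6555.1) / 6555.1 = 512.8 / 6555.1 = 7.82% ≈ 7.8%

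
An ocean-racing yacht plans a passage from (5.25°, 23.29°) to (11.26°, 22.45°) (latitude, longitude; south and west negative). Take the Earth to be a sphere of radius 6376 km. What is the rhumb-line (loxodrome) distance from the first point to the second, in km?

675 km

Δψ = ln[tan(π/4+φ₂/2)/tan(π/4+φ₁/2)] = +0.1060;  Δφ = +0.1049 rad,  Δλ = -0.0147 rad
q = Δφ/Δψ = 0.9892
d = R·√(Δφ² + q²Δλ²) = 6376·0.10589 = 675 km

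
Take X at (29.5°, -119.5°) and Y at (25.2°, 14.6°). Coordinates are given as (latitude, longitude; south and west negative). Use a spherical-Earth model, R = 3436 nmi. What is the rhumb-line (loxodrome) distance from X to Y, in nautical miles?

7145 nmi

Δψ = ln[tan(π/4+φ₂/2)/tan(π/4+φ₁/2)] = -0.0845;  Δφ = -0.0750 rad,  Δλ = +2.3405 rad
q = Δφ/Δψ = 0.8879
d = R·√(Δφ² + q²Δλ²) = 3436·2.07946 = 7145 nmi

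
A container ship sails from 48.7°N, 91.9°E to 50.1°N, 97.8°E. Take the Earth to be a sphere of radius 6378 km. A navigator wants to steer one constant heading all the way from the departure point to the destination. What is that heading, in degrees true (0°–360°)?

70.0°

Meridional parts: M(φ₁)=+0.9759, M(φ₂)=+1.0134 → ΔM = +0.0376;  Δλ = +0.1030 rad
tan C = Δλ / ΔM = +2.7423 → C = 69.97°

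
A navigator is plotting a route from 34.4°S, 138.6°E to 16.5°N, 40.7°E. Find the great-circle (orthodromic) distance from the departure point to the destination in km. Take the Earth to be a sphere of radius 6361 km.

11726 km

Haversine: a = sin²(Δφ/2)+cos φ₁ cos φ₂ sin²(Δλ/2) = 0.63460;  σ = 2·atan2(√a,√(1−a))
σ = 105.616° → d = Rσ = 6361·1.84335 = 11726 km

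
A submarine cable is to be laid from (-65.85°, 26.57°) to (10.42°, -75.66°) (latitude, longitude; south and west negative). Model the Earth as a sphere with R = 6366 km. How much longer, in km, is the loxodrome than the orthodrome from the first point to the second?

Great circle: cos σ = sin φ₁ sin φ₂ + cos φ₁ cos φ₂ cos Δλ,  σ = 1.8238 rad → d_gc = 11610.0 km
Rhumb line: Δψ = +1.7250, q = Δφ/Δψ = 0.7717, d_rh = R√(Δφ²+q²Δλ²) = 12191.8 km
Excess = 12191.8 − 11610.0 = 581.8 ≈ 582 km

582 km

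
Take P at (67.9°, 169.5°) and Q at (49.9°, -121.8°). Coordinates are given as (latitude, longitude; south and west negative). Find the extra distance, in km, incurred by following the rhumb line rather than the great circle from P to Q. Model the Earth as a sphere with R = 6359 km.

194 km

Great circle: cos σ = sin φ₁ sin φ₂ + cos φ₁ cos φ₂ cos Δλ,  σ = 0.6489 rad → d_gc = 4126.3 km
Rhumb line: Δψ = -0.6253, q = Δφ/Δψ = 0.5024, d_rh = R√(Δφ²+q²Δλ²) = 4320.3 km
Excess = 4320.3 − 4126.3 = 194.0 ≈ 194 km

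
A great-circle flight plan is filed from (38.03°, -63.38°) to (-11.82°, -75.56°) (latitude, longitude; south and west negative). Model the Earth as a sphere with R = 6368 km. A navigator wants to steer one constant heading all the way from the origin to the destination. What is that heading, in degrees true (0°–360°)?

192.9°

Meridional parts: M(φ₁)=+0.7187, M(φ₂)=-0.2078 → ΔM = -0.9264;  Δλ = -0.2126 rad
tan C = Δλ / ΔM = +0.2295 → C = 192.92°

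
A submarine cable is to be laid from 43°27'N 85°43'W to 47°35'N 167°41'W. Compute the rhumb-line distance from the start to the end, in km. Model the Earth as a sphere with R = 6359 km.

Δψ = ln[tan(π/4+φ₂/2)/tan(π/4+φ₁/2)] = +0.1030;  Δφ = +0.0721 rad,  Δλ = -1.4306 rad
q = Δφ/Δψ = 0.7002
d = R·√(Δφ² + q²Δλ²) = 6359·1.00434 = 6387 km

6387 km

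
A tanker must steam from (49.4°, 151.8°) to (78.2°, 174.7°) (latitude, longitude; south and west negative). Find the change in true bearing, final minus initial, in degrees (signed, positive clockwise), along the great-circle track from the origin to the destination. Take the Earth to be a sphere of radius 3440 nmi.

Initial bearing θ₁ = atan2(sin Δλ cos φ₂, cos φ₁ sin φ₂ − sin φ₁ cos φ₂ cos Δλ) = 9.15°
Final bearing θ₂ = (initial bearing from the destination back to the start) + 180° = 30.40°
Δθ = θ₂ − θ₁ = +21.3°

+21.3°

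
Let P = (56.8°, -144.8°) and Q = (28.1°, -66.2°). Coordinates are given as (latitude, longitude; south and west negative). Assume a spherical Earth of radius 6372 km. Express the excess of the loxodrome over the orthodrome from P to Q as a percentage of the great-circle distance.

Great circle: σ = 1.0592 rad → d_gc = Rσ = 6749.0 km
Rhumb: Δφ = -0.5009, Δλ = +1.3718, Δψ = -0.6989, q = Δφ/Δψ = 0.7167 → d_rh = R√(Δφ²+q²Δλ²) = 7031.1 km
Excess = (7031.1 − 6749.0) / 6749.0 = 282.1 / 6749.0 = 4.18% ≈ 4.2%

4.2%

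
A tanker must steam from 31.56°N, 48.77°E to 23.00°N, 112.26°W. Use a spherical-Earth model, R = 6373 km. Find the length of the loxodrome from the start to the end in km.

15925 km

Δψ = ln[tan(π/4+φ₂/2)/tan(π/4+φ₁/2)] = -0.1683;  Δφ = -0.1494 rad,  Δλ = -2.8105 rad
q = Δφ/Δψ = 0.8875
d = R·√(Δφ² + q²Δλ²) = 6373·2.49882 = 15925 km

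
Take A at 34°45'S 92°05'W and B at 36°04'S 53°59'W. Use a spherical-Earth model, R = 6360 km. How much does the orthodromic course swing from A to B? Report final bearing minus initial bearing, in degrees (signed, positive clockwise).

-22.6°

At departure: θ₁ = atan2(sin Δλ cos φ₂, cos φ₁ sin φ₂ − sin φ₁ cos φ₂ cos Δλ) = 103.65°
At arrival: θ₂ = atan2(sin Δλ cos φ₁, −cos φ₂ sin φ₁ + sin φ₂ cos φ₁ cos Δλ) = 81.02°
Δθ = θ₂ − θ₁ = -22.6°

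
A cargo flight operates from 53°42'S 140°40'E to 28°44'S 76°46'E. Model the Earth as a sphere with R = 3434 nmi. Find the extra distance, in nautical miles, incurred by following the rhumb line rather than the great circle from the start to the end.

78 nmi

Great circle: cos σ = sin φ₁ sin φ₂ + cos φ₁ cos φ₂ cos Δλ,  σ = 0.9074 rad → d_gc = 3115.9 nmi
Rhumb line: Δψ = +0.5914, q = Δφ/Δψ = 0.7369, d_rh = R√(Δφ²+q²Δλ²) = 3194.2 nmi
Excess = 3194.2 − 3115.9 = 78.3 ≈ 78 nmi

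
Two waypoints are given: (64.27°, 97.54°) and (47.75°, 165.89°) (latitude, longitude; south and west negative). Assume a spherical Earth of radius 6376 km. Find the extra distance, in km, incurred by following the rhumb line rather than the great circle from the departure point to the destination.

Great circle: cos σ = sin φ₁ sin φ₂ + cos φ₁ cos φ₂ cos Δλ,  σ = 0.6848 rad → d_gc = 4366.6 km
Rhumb line: Δψ = -0.5257, q = Δφ/Δψ = 0.5484, d_rh = R√(Δφ²+q²Δλ²) = 4558.5 km
Excess = 4558.5 − 4366.6 = 191.9 ≈ 192 km

192 km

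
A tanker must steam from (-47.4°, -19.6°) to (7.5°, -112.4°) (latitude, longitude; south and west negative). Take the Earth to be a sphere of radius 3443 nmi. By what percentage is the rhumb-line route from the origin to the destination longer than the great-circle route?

2.0%

Great circle: σ = 1.7000 rad → d_gc = Rσ = 5853.2 nmi
Rhumb: Δφ = +0.9582, Δλ = -1.6197, Δψ = +1.0732, q = Δφ/Δψ = 0.8928 → d_rh = R√(Δφ²+q²Δλ²) = 5972.7 nmi
Excess = (5972.7 − 5853.2) / 5853.2 = 119.5 / 5853.2 = 2.04% ≈ 2.0%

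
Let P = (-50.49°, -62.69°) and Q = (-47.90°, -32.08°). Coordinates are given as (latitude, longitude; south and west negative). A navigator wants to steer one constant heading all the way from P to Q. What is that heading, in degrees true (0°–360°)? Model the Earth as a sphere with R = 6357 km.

82.6°

Δψ = ln[tan(π/4+φ₂/2)/tan(π/4+φ₁/2)] = +0.0692
Δλ = +0.5342 rad (taken the short way round)
course = atan2(Δλ, Δψ) = 82.62°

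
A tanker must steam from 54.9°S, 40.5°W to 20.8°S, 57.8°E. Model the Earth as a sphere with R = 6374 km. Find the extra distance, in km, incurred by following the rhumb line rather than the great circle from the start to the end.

Great circle: cos σ = sin φ₁ sin φ₂ + cos φ₁ cos φ₂ cos Δλ,  σ = 1.3562 rad → d_gc = 8644.5 km
Rhumb line: Δψ = +0.7799, q = Δφ/Δψ = 0.7631, d_rh = R√(Δφ²+q²Δλ²) = 9166.8 km
Excess = 9166.8 − 8644.5 = 522.3 ≈ 522 km

522 km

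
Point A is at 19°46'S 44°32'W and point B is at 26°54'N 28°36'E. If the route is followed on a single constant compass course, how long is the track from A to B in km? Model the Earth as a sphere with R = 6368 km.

Δψ = ln[tan(π/4+φ₂/2)/tan(π/4+φ₁/2)] = +0.8398;  Δφ = +0.8145 rad,  Δλ = +1.2764 rad
q = Δφ/Δψ = 0.9699
d = R·√(Δφ² + q²Δλ²) = 6368·1.48185 = 9436 km

9436 km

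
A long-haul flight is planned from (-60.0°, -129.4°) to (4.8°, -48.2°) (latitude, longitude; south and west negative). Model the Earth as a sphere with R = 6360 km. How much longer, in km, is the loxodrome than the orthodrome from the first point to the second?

Great circle: cos σ = sin φ₁ sin φ₂ + cos φ₁ cos φ₂ cos Δλ,  σ = 1.5670 rad → d_gc = 9966.4 km
Rhumb line: Δψ = +1.4008, q = Δφ/Δψ = 0.8074, d_rh = R√(Δφ²+q²Δλ²) = 10232.1 km
Excess = 10232.1 − 9966.4 = 265.7 ≈ 266 km

266 km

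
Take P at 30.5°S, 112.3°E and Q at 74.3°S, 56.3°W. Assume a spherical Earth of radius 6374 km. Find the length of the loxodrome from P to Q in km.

11199 km

Rhumb course C = atan2(Δλ, Δψ) with Δψ = ln[tan(π/4+φ₂/2)/tan(π/4+φ₁/2)] = -1.4220, Δλ = -2.9426 → C = 244.21°
d = R·|Δφ| / |cos C| = 6374·0.76445 / 0.43511 = 11199 km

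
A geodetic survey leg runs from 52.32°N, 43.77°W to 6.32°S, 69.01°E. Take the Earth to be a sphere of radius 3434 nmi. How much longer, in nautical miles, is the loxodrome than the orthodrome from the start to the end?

290 nmi

Great circle: cos σ = sin φ₁ sin φ₂ + cos φ₁ cos φ₂ cos Δλ,  σ = 1.8990 rad → d_gc = 6521.2 nmi
Rhumb line: Δψ = -1.1858, q = Δφ/Δψ = 0.8631, d_rh = R√(Δφ²+q²Δλ²) = 6810.9 nmi
Excess = 6810.9 − 6521.2 = 289.7 ≈ 290 nmi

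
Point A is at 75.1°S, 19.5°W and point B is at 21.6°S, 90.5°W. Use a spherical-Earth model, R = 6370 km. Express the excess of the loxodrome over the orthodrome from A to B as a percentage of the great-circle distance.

4.1%

Great circle: σ = 1.1223 rad → d_gc = Rσ = 7149.3 km
Rhumb: Δφ = +0.9338, Δλ = -1.2392, Δψ = +1.6481, q = Δφ/Δψ = 0.5666 → d_rh = R√(Δφ²+q²Δλ²) = 7441.7 km
Excess = (7441.7 − 7149.3) / 7149.3 = 292.4 / 7149.3 = 4.09% ≈ 4.1%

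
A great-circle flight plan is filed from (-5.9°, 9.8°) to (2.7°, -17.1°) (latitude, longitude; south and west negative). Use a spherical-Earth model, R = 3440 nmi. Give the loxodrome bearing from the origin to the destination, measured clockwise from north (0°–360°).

Δψ = ln[tan(π/4+φ₂/2)/tan(π/4+φ₁/2)] = +0.1503
Δλ = -0.4695 rad (taken the short way round)
course = atan2(Δλ, Δψ) = 287.75°

287.8°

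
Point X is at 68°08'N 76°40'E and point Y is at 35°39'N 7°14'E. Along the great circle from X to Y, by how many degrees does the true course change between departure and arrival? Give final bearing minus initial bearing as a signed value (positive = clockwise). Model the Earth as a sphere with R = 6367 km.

-59.2°

At departure: θ₁ = atan2(sin Δλ cos φ₂, cos φ₁ sin φ₂ − sin φ₁ cos φ₂ cos Δλ) = 266.40°
At arrival: θ₂ = atan2(sin Δλ cos φ₁, −cos φ₂ sin φ₁ + sin φ₂ cos φ₁ cos Δλ) = 207.22°
Δθ = θ₂ − θ₁ = -59.2°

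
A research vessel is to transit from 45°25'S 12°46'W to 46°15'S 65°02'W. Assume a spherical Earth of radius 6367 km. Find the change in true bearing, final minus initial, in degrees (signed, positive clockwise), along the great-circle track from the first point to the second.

Initial bearing θ₁ = atan2(sin Δλ cos φ₂, cos φ₁ sin φ₂ − sin φ₁ cos φ₂ cos Δλ) = 249.39°
Final bearing θ₂ = (initial bearing from the destination back to the start) + 180° = 288.17°
Δθ = θ₂ − θ₁ = +38.8°

+38.8°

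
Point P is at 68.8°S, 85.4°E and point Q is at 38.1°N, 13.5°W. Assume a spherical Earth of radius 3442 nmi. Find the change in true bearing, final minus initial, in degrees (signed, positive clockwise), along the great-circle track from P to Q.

Initial bearing θ₁ = atan2(sin Δλ cos φ₂, cos φ₁ sin φ₂ − sin φ₁ cos φ₂ cos Δλ) = 278.03°
Final bearing θ₂ = (initial bearing from the destination back to the start) + 180° = 332.93°
Δθ = θ₂ − θ₁ = +54.9°

+54.9°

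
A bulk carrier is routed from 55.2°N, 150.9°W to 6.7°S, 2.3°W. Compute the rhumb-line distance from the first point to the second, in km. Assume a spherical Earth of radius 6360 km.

15550 km

Rhumb course C = atan2(Δλ, Δψ) with Δψ = ln[tan(π/4+φ₂/2)/tan(π/4+φ₁/2)] = -1.2775, Δλ = +2.5936 → C = 116.22°
d = R·|Δφ| / |cos C| = 6360·1.08036 / 0.44188 = 15550 km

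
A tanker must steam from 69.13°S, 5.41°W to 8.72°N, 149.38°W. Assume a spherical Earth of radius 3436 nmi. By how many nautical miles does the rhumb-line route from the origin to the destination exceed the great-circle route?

978 nmi

Great circle: cos σ = sin φ₁ sin φ₂ + cos φ₁ cos φ₂ cos Δλ,  σ = 2.0113 rad → d_gc = 6911.0 nmi
Rhumb line: Δψ = +1.8447, q = Δφ/Δψ = 0.7366, d_rh = R√(Δφ²+q²Δλ²) = 7889.1 nmi
Excess = 7889.1 − 6911.0 = 978.1 ≈ 978 nmi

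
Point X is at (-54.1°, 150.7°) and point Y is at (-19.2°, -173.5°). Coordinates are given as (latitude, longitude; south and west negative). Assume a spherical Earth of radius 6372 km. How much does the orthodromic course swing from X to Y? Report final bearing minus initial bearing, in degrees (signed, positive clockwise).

-22.9°

At departure: θ₁ = atan2(sin Δλ cos φ₂, cos φ₁ sin φ₂ − sin φ₁ cos φ₂ cos Δλ) = 52.26°
At arrival: θ₂ = atan2(sin Δλ cos φ₁, −cos φ₂ sin φ₁ + sin φ₂ cos φ₁ cos Δλ) = 29.41°
Δθ = θ₂ − θ₁ = -22.9°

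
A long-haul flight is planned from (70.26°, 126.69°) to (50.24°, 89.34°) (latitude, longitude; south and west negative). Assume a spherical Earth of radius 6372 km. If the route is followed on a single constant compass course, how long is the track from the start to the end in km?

2982 km

Δψ = ln[tan(π/4+φ₂/2)/tan(π/4+φ₁/2)] = -0.7316;  Δφ = -0.3494 rad,  Δλ = -0.6519 rad
q = Δφ/Δψ = 0.4776
d = R·√(Δφ² + q²Δλ²) = 6372·0.46801 = 2982 km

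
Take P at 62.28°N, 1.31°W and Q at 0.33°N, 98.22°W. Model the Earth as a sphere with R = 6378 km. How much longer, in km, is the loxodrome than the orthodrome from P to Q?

501 km

Great circle: cos σ = sin φ₁ sin φ₂ + cos φ₁ cos φ₂ cos Δλ,  σ = 1.6217 rad → d_gc = 10343.1 km
Rhumb line: Δψ = -1.3937, q = Δφ/Δψ = 0.7758, d_rh = R√(Δφ²+q²Δλ²) = 10844.3 km
Excess = 10844.3 − 10343.1 = 501.2 ≈ 501 km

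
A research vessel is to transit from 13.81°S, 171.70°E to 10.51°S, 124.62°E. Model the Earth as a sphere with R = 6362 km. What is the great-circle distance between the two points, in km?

Haversine: a = sin²(Δφ/2)+cos φ₁ cos φ₂ sin²(Δλ/2) = 0.15313;  σ = 2·atan2(√a,√(1−a))
σ = 46.073° → d = Rσ = 6362·0.80413 = 5116 km

5116 km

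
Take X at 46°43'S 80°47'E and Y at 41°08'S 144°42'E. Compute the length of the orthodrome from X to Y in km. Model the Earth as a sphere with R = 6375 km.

Haversine: a = sin²(Δφ/2)+cos φ₁ cos φ₂ sin²(Δλ/2) = 0.14704;  σ = 2·atan2(√a,√(1−a))
σ = 45.097° → d = Rσ = 6375·0.78708 = 5018 km

5018 km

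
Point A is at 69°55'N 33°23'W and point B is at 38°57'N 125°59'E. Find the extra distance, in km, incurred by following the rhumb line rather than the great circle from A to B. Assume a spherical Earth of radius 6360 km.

2452 km

Great circle: cos σ = sin φ₁ sin φ₂ + cos φ₁ cos φ₂ cos Δλ,  σ = 1.2234 rad → d_gc = 7780.5 km
Rhumb line: Δψ = -0.9920, q = Δφ/Δψ = 0.5448, d_rh = R√(Δφ²+q²Δλ²) = 10232.7 km
Excess = 10232.7 − 7780.5 = 2452.2 ≈ 2452 km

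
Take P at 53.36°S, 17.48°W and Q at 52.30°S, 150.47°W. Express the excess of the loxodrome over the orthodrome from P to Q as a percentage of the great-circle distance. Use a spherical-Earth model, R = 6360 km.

Great circle: σ = 1.1745 rad → d_gc = Rσ = 7469.6 km
Rhumb: Δφ = +0.0185, Δλ = -2.3211, Δψ = +0.0306, q = Δφ/Δψ = 0.6041 → d_rh = R√(Δφ²+q²Δλ²) = 8919.3 km
Excess = (8919.3 − 7469.6) / 7469.6 = 1449.7 / 7469.6 = 19.41% ≈ 19.4%

19.4%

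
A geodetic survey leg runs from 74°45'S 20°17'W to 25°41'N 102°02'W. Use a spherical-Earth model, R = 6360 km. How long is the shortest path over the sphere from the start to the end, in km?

Haversine: a = sin²(Δφ/2)+cos φ₁ cos φ₂ sin²(Δλ/2) = 0.69206;  σ = 2·atan2(√a,√(1−a))
σ = 112.589° → d = Rσ = 6360·1.96505 = 12498 km

12498 km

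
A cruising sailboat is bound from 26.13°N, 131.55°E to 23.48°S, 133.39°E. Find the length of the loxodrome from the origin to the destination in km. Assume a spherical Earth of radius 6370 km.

5519 km

Δψ = ln[tan(π/4+φ₂/2)/tan(π/4+φ₁/2)] = -0.8945;  Δφ = -0.8659 rad,  Δλ = +0.0321 rad
q = Δφ/Δψ = 0.9680
d = R·√(Δφ² + q²Δλ²) = 6370·0.86642 = 5519 km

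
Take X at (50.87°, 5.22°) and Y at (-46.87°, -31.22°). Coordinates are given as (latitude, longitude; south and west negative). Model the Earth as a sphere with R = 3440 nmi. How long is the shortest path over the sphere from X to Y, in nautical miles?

6163 nmi

cos σ = sin φ₁ sin φ₂ + cos φ₁ cos φ₂ cos Δλ
      = sin(50.87°)sin(-46.87°) + cos(50.87°)cos(-46.87°)cos(-36.44°) = -0.2190
σ = 102.652° → d = Rσ = 3440·1.79162 = 6163 nmi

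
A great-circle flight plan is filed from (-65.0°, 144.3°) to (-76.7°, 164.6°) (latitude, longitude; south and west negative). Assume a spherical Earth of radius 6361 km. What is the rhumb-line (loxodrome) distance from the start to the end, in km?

Rhumb course C = atan2(Δλ, Δψ) with Δψ = ln[tan(π/4+φ₂/2)/tan(π/4+φ₁/2)] = -0.6427, Δλ = +0.3543 → C = 151.13°
d = R·|Δφ| / |cos C| = 6361·0.20420 / 0.87573 = 1483 km

1483 km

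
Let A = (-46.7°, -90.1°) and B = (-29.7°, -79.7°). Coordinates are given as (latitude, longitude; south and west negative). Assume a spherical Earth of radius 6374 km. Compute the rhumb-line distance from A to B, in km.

2095 km

Δψ = ln[tan(π/4+φ₂/2)/tan(π/4+φ₁/2)] = +0.3807;  Δφ = +0.2967 rad,  Δλ = +0.1815 rad
q = Δφ/Δψ = 0.7794
d = R·√(Δφ² + q²Δλ²) = 6374·0.32870 = 2095 km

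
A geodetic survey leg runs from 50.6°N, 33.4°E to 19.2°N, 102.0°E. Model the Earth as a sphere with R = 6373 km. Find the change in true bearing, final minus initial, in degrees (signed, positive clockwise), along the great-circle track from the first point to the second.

+44.1°

Initial bearing θ₁ = atan2(sin Δλ cos φ₂, cos φ₁ sin φ₂ − sin φ₁ cos φ₂ cos Δλ) = 93.74°
Final bearing θ₂ = (initial bearing from the destination back to the start) + 180° = 137.88°
Δθ = θ₂ − θ₁ = +44.1°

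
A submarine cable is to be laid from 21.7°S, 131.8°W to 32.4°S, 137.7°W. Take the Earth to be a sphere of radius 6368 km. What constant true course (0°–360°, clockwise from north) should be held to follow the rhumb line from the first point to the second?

206.1°

Meridional parts: M(φ₁)=-0.3881, M(φ₂)=-0.5983 → ΔM = -0.2102;  Δλ = -0.1030 rad
tan C = Δλ / ΔM = +0.4900 → C = 206.10°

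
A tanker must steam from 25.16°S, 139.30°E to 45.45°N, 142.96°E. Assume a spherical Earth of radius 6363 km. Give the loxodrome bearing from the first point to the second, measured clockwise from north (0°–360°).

2.7°

Δψ = ln[tan(π/4+φ₂/2)/tan(π/4+φ₁/2)] = +1.3465
Δλ = +0.0639 rad (taken the short way round)
course = atan2(Δλ, Δψ) = 2.72°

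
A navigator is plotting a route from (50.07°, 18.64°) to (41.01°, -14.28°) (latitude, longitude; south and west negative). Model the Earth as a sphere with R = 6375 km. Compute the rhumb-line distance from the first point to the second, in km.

Rhumb course C = atan2(Δλ, Δψ) with Δψ = ln[tan(π/4+φ₂/2)/tan(π/4+φ₁/2)] = -0.2265, Δλ = -0.5746 → C = 248.49°
d = R·|Δφ| / |cos C| = 6375·0.15813 / 0.36673 = 2749 km

2749 km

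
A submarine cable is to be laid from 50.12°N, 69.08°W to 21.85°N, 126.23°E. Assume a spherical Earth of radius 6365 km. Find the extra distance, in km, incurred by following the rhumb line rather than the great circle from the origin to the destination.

2966 km

Great circle: cos σ = sin φ₁ sin φ₂ + cos φ₁ cos φ₂ cos Δλ,  σ = 1.8633 rad → d_gc = 11860.2 km
Rhumb line: Δψ = -0.6230, q = Δφ/Δψ = 0.7920, d_rh = R√(Δφ²+q²Δλ²) = 14826.2 km
Excess = 14826.2 − 11860.2 = 2966.0 ≈ 2966 km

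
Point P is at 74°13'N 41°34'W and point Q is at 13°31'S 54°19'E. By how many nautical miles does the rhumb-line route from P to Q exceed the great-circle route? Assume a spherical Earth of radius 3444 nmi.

323 nmi

Great circle: cos σ = sin φ₁ sin φ₂ + cos φ₁ cos φ₂ cos Δλ,  σ = 1.8256 rad → d_gc = 6287.3 nmi
Rhumb line: Δψ = -2.2142, q = Δφ/Δψ = 0.6916, d_rh = R√(Δφ²+q²Δλ²) = 6610.4 nmi
Excess = 6610.4 − 6287.3 = 323.1 ≈ 323 nmi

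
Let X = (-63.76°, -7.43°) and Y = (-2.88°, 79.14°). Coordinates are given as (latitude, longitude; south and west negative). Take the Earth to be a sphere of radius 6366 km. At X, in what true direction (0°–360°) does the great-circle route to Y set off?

88.2°

N = sin Δλ·cos φ₂ = +0.9969;  D = cos φ₁ sin φ₂ − sin φ₁ cos φ₂ cos Δλ = +0.0314
initial course = atan2(N, D) = 88.20°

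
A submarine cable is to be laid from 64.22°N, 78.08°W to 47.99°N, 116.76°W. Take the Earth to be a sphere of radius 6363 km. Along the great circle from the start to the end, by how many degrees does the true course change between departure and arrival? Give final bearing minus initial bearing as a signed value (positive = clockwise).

Initial bearing θ₁ = atan2(sin Δλ cos φ₂, cos φ₁ sin φ₂ − sin φ₁ cos φ₂ cos Δλ) = 250.60°
Final bearing θ₂ = (initial bearing from the destination back to the start) + 180° = 217.80°
Δθ = θ₂ − θ₁ = -32.8°

-32.8°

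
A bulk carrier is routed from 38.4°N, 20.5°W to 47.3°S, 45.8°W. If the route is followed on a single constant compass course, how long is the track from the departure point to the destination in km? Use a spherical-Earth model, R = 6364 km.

Rhumb course C = atan2(Δλ, Δψ) with Δψ = ln[tan(π/4+φ₂/2)/tan(π/4+φ₁/2)] = -1.6662, Δλ = -0.4416 → C = 194.84°
d = R·|Δφ| / |cos C| = 6364·1.49575 / 0.96663 = 9848 km

9848 km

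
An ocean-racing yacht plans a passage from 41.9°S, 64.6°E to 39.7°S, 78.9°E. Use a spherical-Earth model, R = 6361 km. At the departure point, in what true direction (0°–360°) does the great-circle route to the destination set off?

θ = atan2( sin Δλ·cos φ₂ ,  cos φ₁ sin φ₂ − sin φ₁ cos φ₂ cos Δλ )
  = atan2(+0.1900, +0.0225) = 83.26°

83.3°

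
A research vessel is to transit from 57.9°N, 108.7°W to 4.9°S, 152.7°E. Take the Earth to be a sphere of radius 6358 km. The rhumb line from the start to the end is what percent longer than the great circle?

4.0%

Great circle: σ = 1.7229 rad → d_gc = Rσ = 10954.3 km
Rhumb: Δφ = -1.0961, Δλ = -1.7209, Δψ = -1.3315, q = Δφ/Δψ = 0.8232 → d_rh = R√(Δφ²+q²Δλ²) = 11388.0 km
Excess = (11388.0 − 10954.3) / 10954.3 = 433.7 / 10954.3 = 3.96% ≈ 4.0%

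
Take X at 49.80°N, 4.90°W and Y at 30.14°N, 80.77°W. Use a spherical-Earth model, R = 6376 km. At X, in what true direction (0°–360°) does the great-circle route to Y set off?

θ = atan2( sin Δλ·cos φ₂ ,  cos φ₁ sin φ₂ − sin φ₁ cos φ₂ cos Δλ )
  = atan2(-0.8386, +0.1628) = 280.99°

281.0°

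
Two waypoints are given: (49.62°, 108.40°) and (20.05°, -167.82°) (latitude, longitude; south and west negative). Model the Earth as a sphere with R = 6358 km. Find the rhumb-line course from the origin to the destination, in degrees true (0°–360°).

113.7°

Meridional parts: M(φ₁)=+1.0004, M(φ₂)=+0.3573 → ΔM = -0.6431;  Δλ = +1.4622 rad
tan C = Δλ / ΔM = -2.2737 → C = 113.74°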